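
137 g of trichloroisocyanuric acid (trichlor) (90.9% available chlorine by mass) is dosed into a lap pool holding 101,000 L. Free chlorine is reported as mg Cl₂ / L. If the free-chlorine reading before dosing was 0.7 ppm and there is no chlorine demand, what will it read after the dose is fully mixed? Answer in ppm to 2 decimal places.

Available chlorine delivered: 137 g × 0.909 = 124.5 g as Cl₂.
Concentration rise: 124.5 g / 101,000 L = 1.233 mg/L = 1.23 ppm.
Final FC: 0.7 + 1.23 = 1.93 ppm.

1.93 ppm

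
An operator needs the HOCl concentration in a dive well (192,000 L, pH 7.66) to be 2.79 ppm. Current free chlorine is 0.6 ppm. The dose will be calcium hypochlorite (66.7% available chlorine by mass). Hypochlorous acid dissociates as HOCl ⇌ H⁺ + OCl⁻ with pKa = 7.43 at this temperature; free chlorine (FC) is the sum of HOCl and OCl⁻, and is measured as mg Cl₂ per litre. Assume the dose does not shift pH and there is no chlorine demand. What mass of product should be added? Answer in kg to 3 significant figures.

[OCl⁻]/[HOCl] = 10^(pH − pKa) = 10^(7.66 − 7.43) = 1.698; fraction as HOCl = 1/(1 + 1.698) = 0.3706.
Free chlorine required for 2.79 ppm HOCl: 2.79 / 0.3706 = 7.528 ppm.
FC to add: 7.528 − 0.6 = 6.928 mg/L as Cl₂.
Cl₂ equivalent: 6.928 mg/L × 192,000 L = 1330 g.
Product at 66.7% available Cl: 1330 / 0.667 = 1994 g.

1.99 kg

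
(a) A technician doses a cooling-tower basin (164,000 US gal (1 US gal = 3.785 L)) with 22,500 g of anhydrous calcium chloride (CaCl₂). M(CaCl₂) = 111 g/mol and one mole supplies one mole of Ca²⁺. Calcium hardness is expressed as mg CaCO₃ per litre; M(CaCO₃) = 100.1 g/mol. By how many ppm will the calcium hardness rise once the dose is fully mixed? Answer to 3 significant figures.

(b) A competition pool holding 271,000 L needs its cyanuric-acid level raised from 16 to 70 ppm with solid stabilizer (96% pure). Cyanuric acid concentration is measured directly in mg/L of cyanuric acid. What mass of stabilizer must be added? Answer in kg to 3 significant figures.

(a) 32.7 ppm; (b) 15.2 kg

(a) Volume: 164,000 US gal × 3.785 L/gal = 620,740 L.
(a) Moles of Ca²⁺: 22,500 g ÷ 111 g/mol = 202.7 mol.
(a) As CaCO₃: 202.7 mol × 100.1 g/mol = 20,290 g.
(a) Rise: 20,290 g / 620,740 L × 1000 = 32.69 mg/L.

(b) CYA to add: (70 − 16) = 54 mg/L × 271,000 L = 14,630 g cyanuric acid.
(b) At 96% purity: 14,630 / 0.96 = 15,240 g product.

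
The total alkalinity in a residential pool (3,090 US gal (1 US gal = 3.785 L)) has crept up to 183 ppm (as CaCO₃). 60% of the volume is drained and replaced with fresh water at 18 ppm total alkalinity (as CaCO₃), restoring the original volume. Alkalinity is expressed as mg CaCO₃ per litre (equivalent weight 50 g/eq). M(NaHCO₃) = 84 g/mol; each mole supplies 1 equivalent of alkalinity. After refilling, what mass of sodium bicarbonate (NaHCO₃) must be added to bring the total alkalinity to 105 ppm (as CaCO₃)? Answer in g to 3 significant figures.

413 g

Volume: 3,090 US gal × 3.785 L/gal = 11,696 L.
After draining 60% and refilling: 183 × 0.40 + 18 × 0.60 = 84 ppm.
Deficit to target: 105 − 84 = 21 mg/L.
As CaCO₃: 21 mg/L × 11,696 L = 245.6 g; ÷ 50 g/eq ÷ 1 = 4.912 mol NaHCO₃.
Mass: 4.912 × 84 = 412.6 g.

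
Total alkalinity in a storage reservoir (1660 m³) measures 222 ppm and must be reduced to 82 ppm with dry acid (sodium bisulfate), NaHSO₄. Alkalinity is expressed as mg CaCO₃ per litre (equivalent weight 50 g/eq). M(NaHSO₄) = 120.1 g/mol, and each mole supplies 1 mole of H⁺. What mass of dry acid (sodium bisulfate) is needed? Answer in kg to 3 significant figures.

558 kg

Volume: 1660 m³ = 1,660,000 L.
Alkalinity to neutralize: (222 − 82) = 140 mg/L as CaCO₃ × 1,660,000 L = 232,400 g as CaCO₃.
Equivalents of H⁺ required: 232,400 ÷ 50 g/eq = 4648 eq = 4648 mol NaHSO₄.
Mass of NaHSO₄: 4648 × 120.1 = 558,200 g.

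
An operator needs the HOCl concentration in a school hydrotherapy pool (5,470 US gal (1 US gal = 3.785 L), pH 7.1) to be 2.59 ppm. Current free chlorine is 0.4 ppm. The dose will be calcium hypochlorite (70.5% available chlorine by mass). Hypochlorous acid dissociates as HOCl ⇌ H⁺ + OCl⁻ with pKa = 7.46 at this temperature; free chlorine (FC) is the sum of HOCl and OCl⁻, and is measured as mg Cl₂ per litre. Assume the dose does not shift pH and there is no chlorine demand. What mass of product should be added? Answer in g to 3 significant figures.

97.5 g

Volume: 5,470 US gal × 3.785 L/gal = 20,704 L.
[OCl⁻]/[HOCl] = 10^(pH − pKa) = 10^(7.1 − 7.46) = 0.4365; fraction as HOCl = 1/(1 + 0.4365) = 0.6961.
Free chlorine required for 2.59 ppm HOCl: 2.59 / 0.6961 = 3.721 ppm.
FC to add: 3.721 − 0.4 = 3.321 mg/L as Cl₂.
Cl₂ equivalent: 3.321 mg/L × 20,704 L = 68.75 g.
Product at 70.5% available Cl: 68.75 / 0.705 = 97.52 g.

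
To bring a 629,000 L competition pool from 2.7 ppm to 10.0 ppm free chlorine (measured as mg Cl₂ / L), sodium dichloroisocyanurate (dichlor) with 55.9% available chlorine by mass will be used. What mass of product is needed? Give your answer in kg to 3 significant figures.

8.21 kg

Chlorine deficit: 10.0 − 2.7 = 7.3 ppm = 7.3 mg/L as Cl₂.
Cl₂ equivalent needed: 7.3 mg/L × 629,000 L = 4,592,000 mg = 4592 g.
Product at 55.9% available chlorine: 4592 / 0.559 = 8214 g.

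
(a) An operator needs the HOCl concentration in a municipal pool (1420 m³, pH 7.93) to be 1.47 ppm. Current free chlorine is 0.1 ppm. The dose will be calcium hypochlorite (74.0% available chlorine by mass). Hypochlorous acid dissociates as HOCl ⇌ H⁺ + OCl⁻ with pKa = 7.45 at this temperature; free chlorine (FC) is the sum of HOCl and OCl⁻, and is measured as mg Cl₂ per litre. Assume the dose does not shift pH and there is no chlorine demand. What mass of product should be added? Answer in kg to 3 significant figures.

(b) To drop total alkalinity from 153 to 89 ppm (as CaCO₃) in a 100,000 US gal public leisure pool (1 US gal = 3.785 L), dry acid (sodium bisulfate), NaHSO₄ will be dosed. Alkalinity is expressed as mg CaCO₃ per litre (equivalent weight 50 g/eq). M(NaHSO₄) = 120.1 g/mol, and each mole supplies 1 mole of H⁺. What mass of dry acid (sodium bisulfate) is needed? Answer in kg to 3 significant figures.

(a) 11.1 kg; (b) 58.2 kg

(a) Volume: 1420 m³ = 1,420,000 L.
(a) [OCl⁻]/[HOCl] = 10^(pH − pKa) = 10^(7.93 − 7.45) = 3.02; fraction as HOCl = 1/(1 + 3.02) = 0.2488.
(a) Free chlorine required for 1.47 ppm HOCl: 1.47 / 0.2488 = 5.909 ppm.
(a) FC to add: 5.909 − 0.1 = 5.809 mg/L as Cl₂.
(a) Cl₂ equivalent: 5.809 mg/L × 1,420,000 L = 8249 g.
(a) Product at 74.0% available Cl: 8249 / 0.74 = 11,150 g.

(b) Volume: 100,000 US gal × 3.785 L/gal = 378,500 L.
(b) Alkalinity to neutralize: (153 − 89) = 64 mg/L as CaCO₃ × 378,500 L = 24,220 g as CaCO₃.
(b) Equivalents of H⁺ required: 24,220 ÷ 50 g/eq = 484.5 eq = 484.5 mol NaHSO₄.
(b) Mass of NaHSO₄: 484.5 × 120.1 = 58,190 g.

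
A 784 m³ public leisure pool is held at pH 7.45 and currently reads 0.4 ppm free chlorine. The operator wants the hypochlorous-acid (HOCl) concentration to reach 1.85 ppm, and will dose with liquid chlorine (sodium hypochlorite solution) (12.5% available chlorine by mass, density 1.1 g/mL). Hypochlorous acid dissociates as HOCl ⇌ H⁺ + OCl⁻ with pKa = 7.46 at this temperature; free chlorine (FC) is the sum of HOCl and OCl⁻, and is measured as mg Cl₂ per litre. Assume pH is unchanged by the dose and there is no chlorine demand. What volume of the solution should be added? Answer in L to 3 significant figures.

18.6 L

Volume: 784 m³ = 784,000 L.
[OCl⁻]/[HOCl] = 10^(pH − pKa) = 10^(7.45 − 7.46) = 0.9772; fraction as HOCl = 1/(1 + 0.9772) = 0.5058.
Free chlorine required for 1.85 ppm HOCl: 1.85 / 0.5058 = 3.658 ppm.
FC to add: 3.658 − 0.4 = 3.258 mg/L as Cl₂.
Cl₂ equivalent: 3.258 mg/L × 784,000 L = 2554 g.
Product at 12.5% available Cl: 2554 / 0.125 = 20,430 g.
Volume: 20,430 g ÷ 1.1 g/mL = 18,580 mL.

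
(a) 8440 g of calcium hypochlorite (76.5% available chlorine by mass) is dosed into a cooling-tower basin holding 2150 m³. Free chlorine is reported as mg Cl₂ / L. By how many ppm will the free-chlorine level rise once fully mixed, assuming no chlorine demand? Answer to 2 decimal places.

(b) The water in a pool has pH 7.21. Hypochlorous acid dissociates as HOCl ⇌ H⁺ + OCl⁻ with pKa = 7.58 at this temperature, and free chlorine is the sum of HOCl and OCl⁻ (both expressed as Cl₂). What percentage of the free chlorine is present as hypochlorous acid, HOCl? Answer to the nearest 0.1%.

(a) Volume: 2150 m³ = 2,150,000 L.
(a) Available chlorine delivered: 8440 g × 0.765 = 6457 g as Cl₂.
(a) Concentration rise: 6457 g / 2,150,000 L = 3.003 mg/L = 3.00 ppm.

(b) [OCl⁻]/[HOCl] = 10^(pH − pKa) = 10^(7.21 − 7.58) = 10^-0.37 = 0.4266.
(b) Fraction as HOCl = 1 / (1 + 0.4266) = 0.701.

(a) 3.00 ppm; (b) 70.1%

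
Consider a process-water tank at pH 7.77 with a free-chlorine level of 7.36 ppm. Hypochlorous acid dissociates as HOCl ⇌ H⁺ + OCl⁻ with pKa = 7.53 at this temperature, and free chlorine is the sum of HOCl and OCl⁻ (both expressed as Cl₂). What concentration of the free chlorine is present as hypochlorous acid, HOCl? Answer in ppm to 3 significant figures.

[OCl⁻]/[HOCl] = 10^(pH − pKa) = 10^(7.77 − 7.53) = 10^0.24 = 1.738.
Fraction as HOCl = 1 / (1 + 1.738) = 0.3653.
HOCl = 0.3653 × 7.36 ppm = 2.688 ppm.

2.69 ppm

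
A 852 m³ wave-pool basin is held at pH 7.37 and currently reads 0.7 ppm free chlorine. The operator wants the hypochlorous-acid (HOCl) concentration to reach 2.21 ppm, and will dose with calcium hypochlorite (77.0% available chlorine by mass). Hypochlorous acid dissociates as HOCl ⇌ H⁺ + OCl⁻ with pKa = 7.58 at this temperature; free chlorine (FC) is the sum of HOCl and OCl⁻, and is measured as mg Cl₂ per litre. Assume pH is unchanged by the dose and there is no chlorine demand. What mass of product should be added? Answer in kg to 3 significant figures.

Volume: 852 m³ = 852,000 L.
[OCl⁻]/[HOCl] = 10^(pH − pKa) = 10^(7.37 − 7.58) = 0.6166; fraction as HOCl = 1/(1 + 0.6166) = 0.6186.
Free chlorine required for 2.21 ppm HOCl: 2.21 / 0.6186 = 3.573 ppm.
FC to add: 3.573 − 0.7 = 2.873 mg/L as Cl₂.
Cl₂ equivalent: 2.873 mg/L × 852,000 L = 2448 g.
Product at 77.0% available Cl: 2448 / 0.77 = 3179 g.

3.18 kg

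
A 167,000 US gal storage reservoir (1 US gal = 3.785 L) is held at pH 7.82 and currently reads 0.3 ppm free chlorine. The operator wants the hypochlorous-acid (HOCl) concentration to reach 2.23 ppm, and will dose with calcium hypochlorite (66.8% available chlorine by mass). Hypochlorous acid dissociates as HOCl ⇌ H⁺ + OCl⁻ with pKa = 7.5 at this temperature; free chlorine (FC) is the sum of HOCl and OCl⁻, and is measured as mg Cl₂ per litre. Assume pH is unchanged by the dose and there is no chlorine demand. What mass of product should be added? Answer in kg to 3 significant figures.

Volume: 167,000 US gal × 3.785 L/gal = 632,095 L.
[OCl⁻]/[HOCl] = 10^(pH − pKa) = 10^(7.82 − 7.5) = 2.089; fraction as HOCl = 1/(1 + 2.089) = 0.3237.
Free chlorine required for 2.23 ppm HOCl: 2.23 / 0.3237 = 6.889 ppm.
FC to add: 6.889 − 0.3 = 6.589 mg/L as Cl₂.
Cl₂ equivalent: 6.589 mg/L × 632,095 L = 4165 g.
Product at 66.8% available Cl: 4165 / 0.668 = 6235 g.

6.23 kg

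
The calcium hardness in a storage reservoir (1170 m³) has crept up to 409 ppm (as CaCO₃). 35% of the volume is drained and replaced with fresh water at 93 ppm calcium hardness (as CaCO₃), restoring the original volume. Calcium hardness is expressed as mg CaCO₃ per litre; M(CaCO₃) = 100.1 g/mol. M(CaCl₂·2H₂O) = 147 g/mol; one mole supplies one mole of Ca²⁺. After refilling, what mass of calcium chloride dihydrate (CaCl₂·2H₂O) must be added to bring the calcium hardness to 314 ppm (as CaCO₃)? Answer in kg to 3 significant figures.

Volume: 1170 m³ = 1,170,000 L.
After draining 35% and refilling: 409 × 0.65 + 93 × 0.35 = 298.4 ppm.
Deficit to target: 314 − 298.4 = 15.6 mg/L.
As CaCO₃: 15.6 mg/L × 1,170,000 L = 18,250 g; ÷ 100.1 = 182.3 mol Ca²⁺.
Mass: 182.3 × 147 = 26,800 g.

26.8 kg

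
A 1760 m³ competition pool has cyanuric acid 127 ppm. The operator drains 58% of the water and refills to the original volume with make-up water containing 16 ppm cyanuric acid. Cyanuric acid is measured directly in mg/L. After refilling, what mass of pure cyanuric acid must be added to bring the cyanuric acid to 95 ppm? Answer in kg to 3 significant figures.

57.0 kg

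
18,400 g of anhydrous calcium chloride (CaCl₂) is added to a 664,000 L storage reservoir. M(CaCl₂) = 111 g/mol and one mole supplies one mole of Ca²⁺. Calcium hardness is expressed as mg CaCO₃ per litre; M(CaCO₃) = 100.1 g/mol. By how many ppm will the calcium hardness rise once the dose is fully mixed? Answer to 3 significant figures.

25.0 ppm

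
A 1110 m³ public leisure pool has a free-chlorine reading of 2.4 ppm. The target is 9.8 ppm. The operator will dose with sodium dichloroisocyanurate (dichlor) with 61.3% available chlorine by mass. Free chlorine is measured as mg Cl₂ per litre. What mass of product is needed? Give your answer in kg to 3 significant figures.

Volume: 1110 m³ = 1,110,000 L.
Chlorine deficit: 9.8 − 2.4 = 7.4 ppm = 7.4 mg/L as Cl₂.
Cl₂ equivalent needed: 7.4 mg/L × 1,110,000 L = 8,214,000 mg = 8214 g.
Product at 61.3% available chlorine: 8214 / 0.613 = 13,400 g.

13.4 kg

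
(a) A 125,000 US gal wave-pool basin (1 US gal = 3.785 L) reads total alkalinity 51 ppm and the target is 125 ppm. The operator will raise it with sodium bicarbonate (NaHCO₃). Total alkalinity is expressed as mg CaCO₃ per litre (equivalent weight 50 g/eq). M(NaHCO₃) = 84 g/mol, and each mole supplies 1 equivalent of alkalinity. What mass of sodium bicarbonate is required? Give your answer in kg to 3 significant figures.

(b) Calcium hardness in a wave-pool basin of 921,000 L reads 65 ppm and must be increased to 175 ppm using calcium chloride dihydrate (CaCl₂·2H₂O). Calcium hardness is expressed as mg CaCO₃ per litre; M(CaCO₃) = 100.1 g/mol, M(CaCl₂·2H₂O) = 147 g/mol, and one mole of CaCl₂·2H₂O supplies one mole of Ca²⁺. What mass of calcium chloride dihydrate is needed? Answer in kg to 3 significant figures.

(a) 58.8 kg; (b) 149 kg

(a) Volume: 125,000 US gal × 3.785 L/gal = 473,125 L.
(a) Alkalinity to add: (125 − 51) = 74 mg/L as CaCO₃ × 473,125 L = 35,010 g as CaCO₃.
(a) Equivalents: 35,010 g ÷ 50 g/eq = 700.2 eq.
(a) NaHCO₃ supplies 1 eq per mole → 700.2 mol.
(a) Mass: 700.2 mol × 84 g/mol = 58,820 g.

(b) Hardness to add: (175 − 65) = 110 mg/L as CaCO₃ × 921,000 L = 101,300 g as CaCO₃.
(b) Moles of Ca²⁺ (1 mol Ca²⁺ ≡ 1 mol CaCO₃): 101,300 / 100.1 g/mol = 1012 mol.
(b) Mass of CaCl₂·2H₂O: 1012 × 147 = 148,800 g.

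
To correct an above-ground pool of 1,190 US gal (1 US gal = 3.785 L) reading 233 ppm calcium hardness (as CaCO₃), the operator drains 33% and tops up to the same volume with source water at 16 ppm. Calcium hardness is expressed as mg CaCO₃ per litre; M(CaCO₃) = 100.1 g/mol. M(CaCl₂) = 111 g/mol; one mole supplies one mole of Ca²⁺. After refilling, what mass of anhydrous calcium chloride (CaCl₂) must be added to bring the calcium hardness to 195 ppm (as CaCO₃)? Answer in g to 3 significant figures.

168 g

Volume: 1,190 US gal × 3.785 L/gal = 4,504 L.
After draining 33% and refilling: 233 × 0.67 + 16 × 0.33 = 161.39 ppm.
Deficit to target: 195 − 161.39 = 33.61 mg/L.
As CaCO₃: 33.61 mg/L × 4,504 L = 151.4 g; ÷ 100.1 = 1.512 mol Ca²⁺.
Mass: 1.512 × 111 = 167.9 g.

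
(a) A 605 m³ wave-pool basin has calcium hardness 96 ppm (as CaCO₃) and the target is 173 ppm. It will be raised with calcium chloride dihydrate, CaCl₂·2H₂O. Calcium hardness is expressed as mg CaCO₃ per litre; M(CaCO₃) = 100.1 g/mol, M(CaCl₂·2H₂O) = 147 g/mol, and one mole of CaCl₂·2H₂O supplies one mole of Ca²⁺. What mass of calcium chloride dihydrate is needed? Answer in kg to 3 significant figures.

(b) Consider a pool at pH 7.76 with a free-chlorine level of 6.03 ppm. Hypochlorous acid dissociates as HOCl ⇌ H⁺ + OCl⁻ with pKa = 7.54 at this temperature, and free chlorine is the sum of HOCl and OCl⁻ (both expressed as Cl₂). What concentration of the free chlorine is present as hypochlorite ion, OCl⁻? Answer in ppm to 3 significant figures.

(a) 68.4 kg; (b) 3.76 ppm

(a) Volume: 605 m³ = 605,000 L.
(a) Hardness to add: (173 − 96) = 77 mg/L as CaCO₃ × 605,000 L = 46,580 g as CaCO₃.
(a) Moles of Ca²⁺ (1 mol Ca²⁺ ≡ 1 mol CaCO₃): 46,580 / 100.1 g/mol = 465.4 mol.
(a) Mass of CaCl₂·2H₂O: 465.4 × 147 = 68,410 g.

(b) [OCl⁻]/[HOCl] = 10^(pH − pKa) = 10^(7.76 − 7.54) = 10^0.22 = 1.66.
(b) Fraction as HOCl = 1 / (1 + 1.66) = 0.376.
(b) OCl⁻ = (1 − 0.376) × 6.03 ppm = 3.763 ppm.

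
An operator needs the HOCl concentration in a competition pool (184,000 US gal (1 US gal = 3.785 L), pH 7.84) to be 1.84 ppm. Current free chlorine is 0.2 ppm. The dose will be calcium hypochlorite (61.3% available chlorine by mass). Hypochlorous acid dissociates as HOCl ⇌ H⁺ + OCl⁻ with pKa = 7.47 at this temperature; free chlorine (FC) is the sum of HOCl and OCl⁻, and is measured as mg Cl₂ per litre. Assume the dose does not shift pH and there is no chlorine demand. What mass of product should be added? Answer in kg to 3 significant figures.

Volume: 184,000 US gal × 3.785 L/gal = 696,440 L.
[OCl⁻]/[HOCl] = 10^(pH − pKa) = 10^(7.84 − 7.47) = 2.344; fraction as HOCl = 1/(1 + 2.344) = 0.299.
Free chlorine required for 1.84 ppm HOCl: 1.84 / 0.299 = 6.153 ppm.
FC to add: 6.153 − 0.2 = 5.953 mg/L as Cl₂.
Cl₂ equivalent: 5.953 mg/L × 696,440 L = 4146 g.
Product at 61.3% available Cl: 4146 / 0.613 = 6764 g.

6.76 kg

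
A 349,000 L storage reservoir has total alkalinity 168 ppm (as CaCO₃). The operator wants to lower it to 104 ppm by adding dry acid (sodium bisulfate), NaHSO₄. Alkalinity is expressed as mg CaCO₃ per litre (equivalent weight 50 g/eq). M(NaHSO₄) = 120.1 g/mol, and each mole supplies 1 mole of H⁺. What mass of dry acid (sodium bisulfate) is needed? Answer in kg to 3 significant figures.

53.7 kg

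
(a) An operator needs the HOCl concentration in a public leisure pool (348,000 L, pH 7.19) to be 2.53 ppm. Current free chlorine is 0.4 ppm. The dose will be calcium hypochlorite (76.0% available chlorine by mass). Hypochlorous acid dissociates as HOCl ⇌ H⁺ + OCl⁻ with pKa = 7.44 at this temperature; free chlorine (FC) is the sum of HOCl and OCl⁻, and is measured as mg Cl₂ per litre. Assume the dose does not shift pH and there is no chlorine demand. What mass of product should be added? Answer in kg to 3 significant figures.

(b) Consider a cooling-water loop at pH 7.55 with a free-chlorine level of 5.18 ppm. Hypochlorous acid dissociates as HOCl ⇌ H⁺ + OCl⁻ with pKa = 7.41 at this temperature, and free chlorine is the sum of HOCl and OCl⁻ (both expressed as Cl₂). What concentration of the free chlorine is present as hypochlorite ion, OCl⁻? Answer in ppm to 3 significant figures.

(a) [OCl⁻]/[HOCl] = 10^(pH − pKa) = 10^(7.19 − 7.44) = 0.5623; fraction as HOCl = 1/(1 + 0.5623) = 0.6401.
(a) Free chlorine required for 2.53 ppm HOCl: 2.53 / 0.6401 = 3.953 ppm.
(a) FC to add: 3.953 − 0.4 = 3.553 mg/L as Cl₂.
(a) Cl₂ equivalent: 3.553 mg/L × 348,000 L = 1236 g.
(a) Product at 76.0% available Cl: 1236 / 0.76 = 1627 g.

(b) [OCl⁻]/[HOCl] = 10^(pH − pKa) = 10^(7.55 − 7.41) = 10^0.14 = 1.38.
(b) Fraction as HOCl = 1 / (1 + 1.38) = 0.4201.
(b) OCl⁻ = (1 − 0.4201) × 5.18 ppm = 3.004 ppm.

(a) 1.63 kg; (b) 3.00 ppm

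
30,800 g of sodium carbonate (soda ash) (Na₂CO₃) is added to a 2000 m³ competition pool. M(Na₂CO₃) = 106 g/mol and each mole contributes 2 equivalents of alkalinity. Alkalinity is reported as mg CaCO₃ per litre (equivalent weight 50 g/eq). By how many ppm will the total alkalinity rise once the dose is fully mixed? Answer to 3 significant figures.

Volume: 2000 m³ = 2,000,000 L.
Moles of Na₂CO₃: 30,800 g ÷ 106 g/mol = 290.6 mol → 581.1 eq of alkalinity.
As CaCO₃: 581.1 eq × 50 g/eq = 29,060 g.
Rise: 29,060 g / 2,000,000 L × 1000 = 14.53 mg/L.

14.5 ppm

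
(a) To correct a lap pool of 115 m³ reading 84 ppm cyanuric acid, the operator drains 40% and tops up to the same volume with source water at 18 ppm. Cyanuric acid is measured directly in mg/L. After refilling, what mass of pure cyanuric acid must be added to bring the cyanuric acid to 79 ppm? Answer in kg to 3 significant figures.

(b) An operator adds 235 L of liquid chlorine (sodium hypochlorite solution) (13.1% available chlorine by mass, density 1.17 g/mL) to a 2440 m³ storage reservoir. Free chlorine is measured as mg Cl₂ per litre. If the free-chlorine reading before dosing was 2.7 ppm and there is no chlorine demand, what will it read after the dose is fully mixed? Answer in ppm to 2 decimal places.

(a) Volume: 115 m³ = 115,000 L.
(a) After draining 40% and refilling: 84 × 0.60 + 18 × 0.40 = 57.6 ppm.
(a) Deficit to target: 79 − 57.6 = 21.4 mg/L.
(a) Mass: 21.4 mg/L × 115,000 L = 2461 g cyanuric acid.

(b) Volume: 2440 m³ = 2,440,000 L.
(b) Mass of solution: 235 L × 1000 mL/L × 1.17 g/mL = 275,000 g.
(b) Available chlorine delivered: 275,000 g × 0.131 = 36,020 g as Cl₂.
(b) Concentration rise: 36,020 g / 2,440,000 L = 14.76 mg/L = 14.76 ppm.
(b) Final FC: 2.7 + 14.76 = 17.46 ppm.

(a) 2.46 kg; (b) 17.46 ppm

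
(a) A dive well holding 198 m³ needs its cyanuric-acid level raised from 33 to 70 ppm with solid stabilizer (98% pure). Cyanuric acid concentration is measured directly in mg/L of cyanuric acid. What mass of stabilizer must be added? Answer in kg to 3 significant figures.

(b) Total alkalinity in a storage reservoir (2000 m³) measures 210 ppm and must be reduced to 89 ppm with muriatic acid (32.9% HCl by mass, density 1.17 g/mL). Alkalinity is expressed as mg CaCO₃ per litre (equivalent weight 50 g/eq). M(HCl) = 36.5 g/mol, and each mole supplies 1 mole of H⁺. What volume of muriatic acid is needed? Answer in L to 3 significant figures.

(a) Volume: 198 m³ = 198,000 L.
(a) CYA to add: (70 − 33) = 37 mg/L × 198,000 L = 7326 g cyanuric acid.
(a) At 98% purity: 7326 / 0.98 = 7476 g product.

(b) Volume: 2000 m³ = 2,000,000 L.
(b) Alkalinity to neutralize: (210 − 89) = 121 mg/L as CaCO₃ × 2,000,000 L = 242,000 g as CaCO₃.
(b) Equivalents of H⁺ required: 242,000 ÷ 50 g/eq = 4840 eq = 4840 mol HCl.
(b) Mass of HCl: 4840 × 36.5 = 176,700 g.
(b) Mass of 32.9% solution: 176,700 / 0.329 = 537,000 g.
(b) Volume: 537,000 g ÷ 1.17 g/mL = 458,900 mL.

(a) 7.48 kg; (b) 459 L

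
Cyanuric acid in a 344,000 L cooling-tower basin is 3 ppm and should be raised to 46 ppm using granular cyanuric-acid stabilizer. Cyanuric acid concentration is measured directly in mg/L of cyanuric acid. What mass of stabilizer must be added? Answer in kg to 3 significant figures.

CYA to add: (46 − 3) = 43 mg/L × 344,000 L = 14,790 g cyanuric acid.

14.8 kg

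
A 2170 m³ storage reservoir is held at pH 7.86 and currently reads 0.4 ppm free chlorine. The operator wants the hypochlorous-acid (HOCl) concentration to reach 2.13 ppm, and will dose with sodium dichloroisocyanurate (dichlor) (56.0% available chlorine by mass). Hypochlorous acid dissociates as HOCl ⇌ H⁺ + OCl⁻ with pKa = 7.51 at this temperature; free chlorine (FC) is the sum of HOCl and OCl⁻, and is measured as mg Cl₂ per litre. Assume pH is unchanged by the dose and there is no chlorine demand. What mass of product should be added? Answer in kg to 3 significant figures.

25.2 kg

Volume: 2170 m³ = 2,170,000 L.
[OCl⁻]/[HOCl] = 10^(pH − pKa) = 10^(7.86 − 7.51) = 2.239; fraction as HOCl = 1/(1 + 2.239) = 0.3088.
Free chlorine required for 2.13 ppm HOCl: 2.13 / 0.3088 = 6.898 ppm.
FC to add: 6.898 − 0.4 = 6.498 mg/L as Cl₂.
Cl₂ equivalent: 6.498 mg/L × 2,170,000 L = 14,100 g.
Product at 56.0% available Cl: 14,100 / 0.56 = 25,180 g.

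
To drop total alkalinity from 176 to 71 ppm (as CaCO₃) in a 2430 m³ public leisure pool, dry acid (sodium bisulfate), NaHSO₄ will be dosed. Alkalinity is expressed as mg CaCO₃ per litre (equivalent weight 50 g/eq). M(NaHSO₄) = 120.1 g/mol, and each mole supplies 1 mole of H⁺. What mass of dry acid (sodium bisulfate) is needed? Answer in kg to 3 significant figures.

613 kg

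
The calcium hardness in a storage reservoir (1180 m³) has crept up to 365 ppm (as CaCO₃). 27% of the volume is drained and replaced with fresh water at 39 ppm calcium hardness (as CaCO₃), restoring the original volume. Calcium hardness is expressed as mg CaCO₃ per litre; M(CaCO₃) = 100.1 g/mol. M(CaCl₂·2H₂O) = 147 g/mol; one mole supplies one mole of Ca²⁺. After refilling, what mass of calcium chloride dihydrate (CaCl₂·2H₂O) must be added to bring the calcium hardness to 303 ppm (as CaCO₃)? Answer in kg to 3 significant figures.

Volume: 1180 m³ = 1,180,000 L.
After draining 27% and refilling: 365 × 0.73 + 39 × 0.27 = 276.98 ppm.
Deficit to target: 303 − 276.98 = 26.02 mg/L.
As CaCO₃: 26.02 mg/L × 1,180,000 L = 30,700 g; ÷ 100.1 = 306.7 mol Ca²⁺.
Mass: 306.7 × 147 = 45,090 g.

45.1 kg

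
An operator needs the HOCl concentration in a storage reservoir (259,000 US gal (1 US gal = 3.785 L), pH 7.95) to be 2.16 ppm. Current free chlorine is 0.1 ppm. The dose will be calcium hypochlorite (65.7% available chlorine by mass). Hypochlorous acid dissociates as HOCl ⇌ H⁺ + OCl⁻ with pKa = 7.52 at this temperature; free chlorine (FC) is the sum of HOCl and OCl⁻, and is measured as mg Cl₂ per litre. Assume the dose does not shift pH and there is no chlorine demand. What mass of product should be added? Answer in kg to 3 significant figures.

Volume: 259,000 US gal × 3.785 L/gal = 980,315 L.
[OCl⁻]/[HOCl] = 10^(pH − pKa) = 10^(7.95 − 7.52) = 2.692; fraction as HOCl = 1/(1 + 2.692) = 0.2709.
Free chlorine required for 2.16 ppm HOCl: 2.16 / 0.2709 = 7.974 ppm.
FC to add: 7.974 − 0.1 = 7.874 mg/L as Cl₂.
Cl₂ equivalent: 7.874 mg/L × 980,315 L = 7719 g.
Product at 65.7% available Cl: 7719 / 0.657 = 11,750 g.

11.7 kg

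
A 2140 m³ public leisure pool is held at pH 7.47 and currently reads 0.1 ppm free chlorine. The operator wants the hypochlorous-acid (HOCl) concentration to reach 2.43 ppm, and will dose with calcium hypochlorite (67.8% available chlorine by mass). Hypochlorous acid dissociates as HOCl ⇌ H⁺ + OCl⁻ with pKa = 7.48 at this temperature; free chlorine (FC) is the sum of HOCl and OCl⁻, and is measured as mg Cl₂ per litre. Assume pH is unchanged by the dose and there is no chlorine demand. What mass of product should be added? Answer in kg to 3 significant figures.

14.8 kg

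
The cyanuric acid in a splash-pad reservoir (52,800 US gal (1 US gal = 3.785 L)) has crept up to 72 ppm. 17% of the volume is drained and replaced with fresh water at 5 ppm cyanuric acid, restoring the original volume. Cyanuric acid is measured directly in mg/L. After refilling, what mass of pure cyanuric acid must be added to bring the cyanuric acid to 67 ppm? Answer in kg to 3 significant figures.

1.28 kg

Volume: 52,800 US gal × 3.785 L/gal = 199,848 L.
After draining 17% and refilling: 72 × 0.83 + 5 × 0.17 = 60.61 ppm.
Deficit to target: 67 − 60.61 = 6.39 mg/L.
Mass: 6.39 mg/L × 199,848 L = 1277 g cyanuric acid.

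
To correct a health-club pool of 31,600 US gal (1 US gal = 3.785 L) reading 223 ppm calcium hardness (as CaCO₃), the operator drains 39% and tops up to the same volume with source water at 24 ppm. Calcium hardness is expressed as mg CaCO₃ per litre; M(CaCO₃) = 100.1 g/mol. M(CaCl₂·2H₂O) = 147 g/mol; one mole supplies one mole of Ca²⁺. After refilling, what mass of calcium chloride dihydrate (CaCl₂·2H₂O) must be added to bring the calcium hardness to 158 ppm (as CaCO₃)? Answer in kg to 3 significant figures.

2.21 kg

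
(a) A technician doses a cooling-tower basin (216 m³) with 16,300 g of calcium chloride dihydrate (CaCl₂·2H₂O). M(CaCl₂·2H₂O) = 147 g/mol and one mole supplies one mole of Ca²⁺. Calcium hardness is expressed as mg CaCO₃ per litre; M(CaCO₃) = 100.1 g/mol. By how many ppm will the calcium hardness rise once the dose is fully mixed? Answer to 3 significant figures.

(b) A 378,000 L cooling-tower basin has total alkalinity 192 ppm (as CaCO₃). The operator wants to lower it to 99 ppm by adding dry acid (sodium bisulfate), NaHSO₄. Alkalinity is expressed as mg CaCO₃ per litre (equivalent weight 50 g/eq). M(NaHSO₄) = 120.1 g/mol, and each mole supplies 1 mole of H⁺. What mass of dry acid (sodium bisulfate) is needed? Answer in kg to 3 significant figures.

(a) 51.4 ppm; (b) 84.4 kg

(a) Volume: 216 m³ = 216,000 L.
(a) Moles of Ca²⁺: 16,300 g ÷ 147 g/mol = 110.9 mol.
(a) As CaCO₃: 110.9 mol × 100.1 g/mol = 11,100 g.
(a) Rise: 11,100 g / 216,000 L × 1000 = 51.39 mg/L.

(b) Alkalinity to neutralize: (192 − 99) = 93 mg/L as CaCO₃ × 378,000 L = 35,150 g as CaCO₃.
(b) Equivalents of H⁺ required: 35,150 ÷ 50 g/eq = 703.1 eq = 703.1 mol NaHSO₄.
(b) Mass of NaHSO₄: 703.1 × 120.1 = 84,440 g.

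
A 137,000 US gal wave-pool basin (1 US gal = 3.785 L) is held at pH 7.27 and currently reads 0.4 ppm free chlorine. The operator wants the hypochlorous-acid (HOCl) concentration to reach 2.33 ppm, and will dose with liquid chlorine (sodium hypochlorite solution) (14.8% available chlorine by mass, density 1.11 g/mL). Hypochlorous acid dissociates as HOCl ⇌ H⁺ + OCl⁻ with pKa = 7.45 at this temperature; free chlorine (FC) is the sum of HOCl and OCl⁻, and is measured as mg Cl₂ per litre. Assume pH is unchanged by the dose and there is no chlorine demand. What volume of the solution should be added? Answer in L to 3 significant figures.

11.0 L

Volume: 137,000 US gal × 3.785 L/gal = 518,545 L.
[OCl⁻]/[HOCl] = 10^(pH − pKa) = 10^(7.27 − 7.45) = 0.6607; fraction as HOCl = 1/(1 + 0.6607) = 0.6022.
Free chlorine required for 2.33 ppm HOCl: 2.33 / 0.6022 = 3.869 ppm.
FC to add: 3.869 − 0.4 = 3.469 mg/L as Cl₂.
Cl₂ equivalent: 3.469 mg/L × 518,545 L = 1799 g.
Product at 14.8% available Cl: 1799 / 0.148 = 12,160 g.
Volume: 12,160 g ÷ 1.11 g/mL = 10,950 mL.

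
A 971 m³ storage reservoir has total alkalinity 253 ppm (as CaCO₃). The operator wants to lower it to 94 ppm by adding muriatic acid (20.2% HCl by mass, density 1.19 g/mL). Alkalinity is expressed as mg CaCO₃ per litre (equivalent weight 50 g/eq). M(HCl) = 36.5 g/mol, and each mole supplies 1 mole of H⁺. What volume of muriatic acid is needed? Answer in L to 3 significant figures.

Volume: 971 m³ = 971,000 L.
Alkalinity to neutralize: (253 − 94) = 159 mg/L as CaCO₃ × 971,000 L = 154,400 g as CaCO₃.
Equivalents of H⁺ required: 154,400 ÷ 50 g/eq = 3088 eq = 3088 mol HCl.
Mass of HCl: 3088 × 36.5 = 112,700 g.
Mass of 20.2% solution: 112,700 / 0.202 = 557,900 g.
Volume: 557,900 g ÷ 1.19 g/mL = 468,900 mL.

469 L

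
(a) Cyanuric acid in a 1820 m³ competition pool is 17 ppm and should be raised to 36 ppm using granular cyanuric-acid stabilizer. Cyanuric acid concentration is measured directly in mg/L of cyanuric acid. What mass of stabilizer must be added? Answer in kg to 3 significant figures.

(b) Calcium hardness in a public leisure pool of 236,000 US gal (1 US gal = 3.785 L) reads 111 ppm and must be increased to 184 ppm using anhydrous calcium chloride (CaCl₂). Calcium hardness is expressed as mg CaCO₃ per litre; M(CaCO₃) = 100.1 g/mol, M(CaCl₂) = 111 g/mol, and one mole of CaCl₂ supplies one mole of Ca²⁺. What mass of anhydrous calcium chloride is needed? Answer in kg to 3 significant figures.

(a) 34.6 kg; (b) 72.3 kg

(a) Volume: 1820 m³ = 1,820,000 L.
(a) CYA to add: (36 − 17) = 19 mg/L × 1,820,000 L = 34,580 g cyanuric acid.

(b) Volume: 236,000 US gal × 3.785 L/gal = 893,260 L.
(b) Hardness to add: (184 − 111) = 73 mg/L as CaCO₃ × 893,260 L = 65,210 g as CaCO₃.
(b) Moles of Ca²⁺ (1 mol Ca²⁺ ≡ 1 mol CaCO₃): 65,210 / 100.1 g/mol = 651.4 mol.
(b) Mass of CaCl₂: 651.4 × 111 = 72,310 g.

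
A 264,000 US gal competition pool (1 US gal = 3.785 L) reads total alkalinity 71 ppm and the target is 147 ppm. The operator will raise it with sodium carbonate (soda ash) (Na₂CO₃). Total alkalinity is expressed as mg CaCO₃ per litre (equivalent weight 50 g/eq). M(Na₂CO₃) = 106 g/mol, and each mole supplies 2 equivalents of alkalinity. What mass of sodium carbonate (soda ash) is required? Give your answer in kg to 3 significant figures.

80.5 kg

Volume: 264,000 US gal × 3.785 L/gal = 999,240 L.
Alkalinity to add: (147 − 71) = 76 mg/L as CaCO₃ × 999,240 L = 75,940 g as CaCO₃.
Equivalents: 75,940 g ÷ 50 g/eq = 1519 eq.
Each mole of Na₂CO₃ supplies 2 eq, so 1519 / 2 = 759.4 mol.
Mass: 759.4 mol × 106 g/mol = 80,500 g.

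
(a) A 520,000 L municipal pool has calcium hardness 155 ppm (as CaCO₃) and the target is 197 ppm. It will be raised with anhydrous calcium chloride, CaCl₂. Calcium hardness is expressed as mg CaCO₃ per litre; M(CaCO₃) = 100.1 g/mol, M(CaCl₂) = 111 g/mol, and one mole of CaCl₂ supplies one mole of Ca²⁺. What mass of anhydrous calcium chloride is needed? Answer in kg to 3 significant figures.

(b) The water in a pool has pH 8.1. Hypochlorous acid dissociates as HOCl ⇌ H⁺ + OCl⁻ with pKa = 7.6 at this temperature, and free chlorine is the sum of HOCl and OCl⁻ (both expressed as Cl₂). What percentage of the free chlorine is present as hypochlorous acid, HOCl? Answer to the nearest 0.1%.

(a) 24.2 kg; (b) 24.0%

(a) Hardness to add: (197 − 155) = 42 mg/L as CaCO₃ × 520,000 L = 21,840 g as CaCO₃.
(a) Moles of Ca²⁺ (1 mol Ca²⁺ ≡ 1 mol CaCO₃): 21,840 / 100.1 g/mol = 218.2 mol.
(a) Mass of CaCl₂: 218.2 × 111 = 24,220 g.

(b) [OCl⁻]/[HOCl] = 10^(pH − pKa) = 10^(8.1 − 7.6) = 10^0.50 = 3.162.
(b) Fraction as HOCl = 1 / (1 + 3.162) = 0.2403.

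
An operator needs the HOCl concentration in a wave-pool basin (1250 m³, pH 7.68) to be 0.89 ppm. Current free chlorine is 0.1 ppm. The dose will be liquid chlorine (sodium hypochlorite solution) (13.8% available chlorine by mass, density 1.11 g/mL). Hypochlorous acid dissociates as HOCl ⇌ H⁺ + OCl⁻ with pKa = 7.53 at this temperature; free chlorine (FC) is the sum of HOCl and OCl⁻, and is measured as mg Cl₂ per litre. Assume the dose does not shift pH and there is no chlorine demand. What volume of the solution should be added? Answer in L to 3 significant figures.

16.7 L

Volume: 1250 m³ = 1,250,000 L.
[OCl⁻]/[HOCl] = 10^(pH − pKa) = 10^(7.68 − 7.53) = 1.413; fraction as HOCl = 1/(1 + 1.413) = 0.4145.
Free chlorine required for 0.89 ppm HOCl: 0.89 / 0.4145 = 2.147 ppm.
FC to add: 2.147 − 0.1 = 2.047 mg/L as Cl₂.
Cl₂ equivalent: 2.047 mg/L × 1,250,000 L = 2559 g.
Product at 13.8% available Cl: 2559 / 0.138 = 18,540 g.
Volume: 18,540 g ÷ 1.11 g/mL = 16,710 mL.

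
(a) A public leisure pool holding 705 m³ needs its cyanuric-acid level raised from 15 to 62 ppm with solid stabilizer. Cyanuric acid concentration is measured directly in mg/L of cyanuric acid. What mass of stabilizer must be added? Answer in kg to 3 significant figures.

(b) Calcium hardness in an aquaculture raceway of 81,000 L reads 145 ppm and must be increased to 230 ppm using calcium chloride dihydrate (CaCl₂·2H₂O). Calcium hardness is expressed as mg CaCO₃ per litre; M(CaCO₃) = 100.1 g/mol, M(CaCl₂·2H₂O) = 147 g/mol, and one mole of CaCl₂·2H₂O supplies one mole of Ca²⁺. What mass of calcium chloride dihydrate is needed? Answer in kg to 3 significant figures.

(a) 33.1 kg; (b) 10.1 kg

(a) Volume: 705 m³ = 705,000 L.
(a) CYA to add: (62 − 15) = 47 mg/L × 705,000 L = 33,140 g cyanuric acid.

(b) Hardness to add: (230 − 145) = 85 mg/L as CaCO₃ × 81,000 L = 6885 g as CaCO₃.
(b) Moles of Ca²⁺ (1 mol Ca²⁺ ≡ 1 mol CaCO₃): 6885 / 100.1 g/mol = 68.78 mol.
(b) Mass of CaCl₂·2H₂O: 68.78 × 147 = 10,110 g.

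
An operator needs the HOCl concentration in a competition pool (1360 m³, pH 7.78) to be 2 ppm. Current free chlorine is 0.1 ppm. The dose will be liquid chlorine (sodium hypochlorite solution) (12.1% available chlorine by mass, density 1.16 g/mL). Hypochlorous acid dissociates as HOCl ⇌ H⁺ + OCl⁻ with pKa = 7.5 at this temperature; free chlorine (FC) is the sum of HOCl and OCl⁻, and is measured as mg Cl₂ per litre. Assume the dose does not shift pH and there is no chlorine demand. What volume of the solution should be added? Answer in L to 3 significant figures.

55.3 L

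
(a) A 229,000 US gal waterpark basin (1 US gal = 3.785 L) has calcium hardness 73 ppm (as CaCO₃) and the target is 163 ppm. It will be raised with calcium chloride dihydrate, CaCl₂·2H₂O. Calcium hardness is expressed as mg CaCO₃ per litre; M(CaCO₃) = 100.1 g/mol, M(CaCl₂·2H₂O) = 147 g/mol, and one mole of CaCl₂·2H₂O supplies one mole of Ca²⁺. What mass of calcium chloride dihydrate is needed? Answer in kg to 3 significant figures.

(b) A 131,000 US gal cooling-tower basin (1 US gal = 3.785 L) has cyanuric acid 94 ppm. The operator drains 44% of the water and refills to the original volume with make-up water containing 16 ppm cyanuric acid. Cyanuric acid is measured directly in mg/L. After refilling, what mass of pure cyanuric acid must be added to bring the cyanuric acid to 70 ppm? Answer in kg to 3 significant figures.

(a) 115 kg; (b) 5.12 kg

(a) Volume: 229,000 US gal × 3.785 L/gal = 866,765 L.
(a) Hardness to add: (163 − 73) = 90 mg/L as CaCO₃ × 866,765 L = 78,010 g as CaCO₃.
(a) Moles of Ca²⁺ (1 mol Ca²⁺ ≡ 1 mol CaCO₃): 78,010 / 100.1 g/mol = 779.3 mol.
(a) Mass of CaCl₂·2H₂O: 779.3 × 147 = 114,600 g.

(b) Volume: 131,000 US gal × 3.785 L/gal = 495,835 L.
(b) After draining 44% and refilling: 94 × 0.56 + 16 × 0.44 = 59.68 ppm.
(b) Deficit to target: 70 − 59.68 = 10.32 mg/L.
(b) Mass: 10.32 mg/L × 495,835 L = 5117 g cyanuric acid.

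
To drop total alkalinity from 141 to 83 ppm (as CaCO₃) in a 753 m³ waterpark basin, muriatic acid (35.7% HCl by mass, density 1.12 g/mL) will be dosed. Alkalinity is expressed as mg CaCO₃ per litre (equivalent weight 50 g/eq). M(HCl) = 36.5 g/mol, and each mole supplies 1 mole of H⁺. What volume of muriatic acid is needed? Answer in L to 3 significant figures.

Volume: 753 m³ = 753,000 L.
Alkalinity to neutralize: (141 − 83) = 58 mg/L as CaCO₃ × 753,000 L = 43,670 g as CaCO₃.
Equivalents of H⁺ required: 43,670 ÷ 50 g/eq = 873.5 eq = 873.5 mol HCl.
Mass of HCl: 873.5 × 36.5 = 31,880 g.
Mass of 35.7% solution: 31,880 / 0.357 = 89,310 g.
Volume: 89,310 g ÷ 1.12 g/mL = 79,740 mL.

79.7 L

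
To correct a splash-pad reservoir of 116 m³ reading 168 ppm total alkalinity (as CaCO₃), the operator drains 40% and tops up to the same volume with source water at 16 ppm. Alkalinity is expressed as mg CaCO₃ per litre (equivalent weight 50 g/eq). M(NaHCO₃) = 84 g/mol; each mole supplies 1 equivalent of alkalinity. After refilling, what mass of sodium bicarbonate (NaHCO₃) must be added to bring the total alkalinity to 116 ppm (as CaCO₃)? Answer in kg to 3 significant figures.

1.71 kg

Volume: 116 m³ = 116,000 L.
After draining 40% and refilling: 168 × 0.60 + 16 × 0.40 = 107.2 ppm.
Deficit to target: 116 − 107.2 = 8.8 mg/L.
As CaCO₃: 8.8 mg/L × 116,000 L = 1021 g; ÷ 50 g/eq ÷ 1 = 20.42 mol NaHCO₃.
Mass: 20.42 × 84 = 1715 g.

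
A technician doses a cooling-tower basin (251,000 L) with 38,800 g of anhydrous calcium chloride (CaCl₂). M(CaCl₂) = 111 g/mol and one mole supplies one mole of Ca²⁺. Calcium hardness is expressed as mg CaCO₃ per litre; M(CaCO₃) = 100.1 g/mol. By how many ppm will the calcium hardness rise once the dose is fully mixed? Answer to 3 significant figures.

Moles of Ca²⁺: 38,800 g ÷ 111 g/mol = 349.5 mol.
As CaCO₃: 349.5 mol × 100.1 g/mol = 34,990 g.
Rise: 34,990 g / 251,000 L × 1000 = 139.4 mg/L.

139 ppm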